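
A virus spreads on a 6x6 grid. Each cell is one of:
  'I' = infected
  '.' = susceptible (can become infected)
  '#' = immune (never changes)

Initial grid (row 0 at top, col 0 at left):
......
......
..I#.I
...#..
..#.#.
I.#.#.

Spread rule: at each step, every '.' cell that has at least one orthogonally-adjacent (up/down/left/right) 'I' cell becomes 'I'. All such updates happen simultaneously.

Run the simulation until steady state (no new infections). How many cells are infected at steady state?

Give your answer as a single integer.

Answer: 28

Derivation:
Step 0 (initial): 3 infected
Step 1: +8 new -> 11 infected
Step 2: +11 new -> 22 infected
Step 3: +5 new -> 27 infected
Step 4: +1 new -> 28 infected
Step 5: +0 new -> 28 infected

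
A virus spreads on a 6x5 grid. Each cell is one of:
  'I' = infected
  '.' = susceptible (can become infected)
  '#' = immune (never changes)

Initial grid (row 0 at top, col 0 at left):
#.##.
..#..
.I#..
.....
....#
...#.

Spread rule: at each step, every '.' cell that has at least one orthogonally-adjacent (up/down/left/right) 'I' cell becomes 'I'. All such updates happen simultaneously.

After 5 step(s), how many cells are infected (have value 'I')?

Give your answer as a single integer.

Answer: 20

Derivation:
Step 0 (initial): 1 infected
Step 1: +3 new -> 4 infected
Step 2: +5 new -> 9 infected
Step 3: +4 new -> 13 infected
Step 4: +5 new -> 18 infected
Step 5: +2 new -> 20 infected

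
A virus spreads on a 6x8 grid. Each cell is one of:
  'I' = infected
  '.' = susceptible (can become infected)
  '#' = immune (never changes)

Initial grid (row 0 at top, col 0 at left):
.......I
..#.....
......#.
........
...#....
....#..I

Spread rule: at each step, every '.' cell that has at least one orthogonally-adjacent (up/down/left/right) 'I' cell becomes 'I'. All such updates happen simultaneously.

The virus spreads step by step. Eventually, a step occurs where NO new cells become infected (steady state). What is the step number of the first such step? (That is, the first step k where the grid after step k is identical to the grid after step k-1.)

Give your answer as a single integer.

Answer: 12

Derivation:
Step 0 (initial): 2 infected
Step 1: +4 new -> 6 infected
Step 2: +6 new -> 12 infected
Step 3: +4 new -> 16 infected
Step 4: +5 new -> 21 infected
Step 5: +4 new -> 25 infected
Step 6: +3 new -> 28 infected
Step 7: +4 new -> 32 infected
Step 8: +4 new -> 36 infected
Step 9: +4 new -> 40 infected
Step 10: +3 new -> 43 infected
Step 11: +1 new -> 44 infected
Step 12: +0 new -> 44 infected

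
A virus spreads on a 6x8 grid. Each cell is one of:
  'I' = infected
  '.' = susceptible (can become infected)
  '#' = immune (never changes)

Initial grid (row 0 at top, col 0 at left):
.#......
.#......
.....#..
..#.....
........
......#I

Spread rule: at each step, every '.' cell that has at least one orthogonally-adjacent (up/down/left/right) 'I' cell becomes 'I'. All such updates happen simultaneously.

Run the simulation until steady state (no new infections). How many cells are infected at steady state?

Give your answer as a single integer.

Step 0 (initial): 1 infected
Step 1: +1 new -> 2 infected
Step 2: +2 new -> 4 infected
Step 3: +3 new -> 7 infected
Step 4: +5 new -> 12 infected
Step 5: +5 new -> 17 infected
Step 6: +6 new -> 23 infected
Step 7: +5 new -> 28 infected
Step 8: +6 new -> 34 infected
Step 9: +5 new -> 39 infected
Step 10: +2 new -> 41 infected
Step 11: +1 new -> 42 infected
Step 12: +1 new -> 43 infected
Step 13: +0 new -> 43 infected

Answer: 43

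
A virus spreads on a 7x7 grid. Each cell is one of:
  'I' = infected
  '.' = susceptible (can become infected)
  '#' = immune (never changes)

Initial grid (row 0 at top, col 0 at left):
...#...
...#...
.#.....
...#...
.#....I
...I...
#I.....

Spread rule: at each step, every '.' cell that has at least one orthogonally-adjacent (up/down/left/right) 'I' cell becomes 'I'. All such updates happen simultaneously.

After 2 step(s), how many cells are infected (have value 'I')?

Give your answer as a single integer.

Step 0 (initial): 3 infected
Step 1: +9 new -> 12 infected
Step 2: +8 new -> 20 infected

Answer: 20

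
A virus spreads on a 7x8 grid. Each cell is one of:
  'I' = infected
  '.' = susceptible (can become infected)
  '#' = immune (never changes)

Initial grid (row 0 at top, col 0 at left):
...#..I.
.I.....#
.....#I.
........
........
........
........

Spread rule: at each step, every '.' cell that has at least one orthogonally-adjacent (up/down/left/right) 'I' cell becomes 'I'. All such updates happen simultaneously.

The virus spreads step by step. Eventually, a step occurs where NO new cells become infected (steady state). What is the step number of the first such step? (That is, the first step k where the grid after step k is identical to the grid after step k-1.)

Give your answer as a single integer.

Answer: 8

Derivation:
Step 0 (initial): 3 infected
Step 1: +9 new -> 12 infected
Step 2: +11 new -> 23 infected
Step 3: +9 new -> 32 infected
Step 4: +9 new -> 41 infected
Step 5: +7 new -> 48 infected
Step 6: +4 new -> 52 infected
Step 7: +1 new -> 53 infected
Step 8: +0 new -> 53 infected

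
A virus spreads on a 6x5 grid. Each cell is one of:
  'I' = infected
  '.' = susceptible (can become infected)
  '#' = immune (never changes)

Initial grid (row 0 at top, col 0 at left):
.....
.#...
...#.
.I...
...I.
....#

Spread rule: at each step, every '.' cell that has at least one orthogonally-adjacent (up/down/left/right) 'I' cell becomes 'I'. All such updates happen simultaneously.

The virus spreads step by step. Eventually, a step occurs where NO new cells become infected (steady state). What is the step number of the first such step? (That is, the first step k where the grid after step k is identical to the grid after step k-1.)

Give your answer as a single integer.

Step 0 (initial): 2 infected
Step 1: +8 new -> 10 infected
Step 2: +6 new -> 16 infected
Step 3: +4 new -> 20 infected
Step 4: +4 new -> 24 infected
Step 5: +3 new -> 27 infected
Step 6: +0 new -> 27 infected

Answer: 6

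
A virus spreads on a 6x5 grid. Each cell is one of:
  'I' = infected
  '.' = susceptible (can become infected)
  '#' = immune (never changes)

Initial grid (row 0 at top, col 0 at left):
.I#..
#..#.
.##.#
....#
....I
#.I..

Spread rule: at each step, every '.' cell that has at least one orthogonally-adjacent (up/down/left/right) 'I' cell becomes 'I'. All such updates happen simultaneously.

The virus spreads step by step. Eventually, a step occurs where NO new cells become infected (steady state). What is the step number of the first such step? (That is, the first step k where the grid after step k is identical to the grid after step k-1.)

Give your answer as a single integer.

Step 0 (initial): 3 infected
Step 1: +7 new -> 10 infected
Step 2: +4 new -> 14 infected
Step 3: +3 new -> 17 infected
Step 4: +1 new -> 18 infected
Step 5: +1 new -> 19 infected
Step 6: +0 new -> 19 infected

Answer: 6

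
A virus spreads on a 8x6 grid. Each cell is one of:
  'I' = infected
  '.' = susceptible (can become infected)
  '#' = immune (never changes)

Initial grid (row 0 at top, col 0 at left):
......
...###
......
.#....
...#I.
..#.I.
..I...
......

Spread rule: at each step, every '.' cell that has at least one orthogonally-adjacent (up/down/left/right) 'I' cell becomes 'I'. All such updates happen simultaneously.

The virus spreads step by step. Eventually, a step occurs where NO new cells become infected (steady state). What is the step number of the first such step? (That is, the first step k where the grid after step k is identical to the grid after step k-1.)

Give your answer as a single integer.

Step 0 (initial): 3 infected
Step 1: +8 new -> 11 infected
Step 2: +9 new -> 20 infected
Step 3: +7 new -> 27 infected
Step 4: +3 new -> 30 infected
Step 5: +3 new -> 33 infected
Step 6: +3 new -> 36 infected
Step 7: +3 new -> 39 infected
Step 8: +2 new -> 41 infected
Step 9: +1 new -> 42 infected
Step 10: +0 new -> 42 infected

Answer: 10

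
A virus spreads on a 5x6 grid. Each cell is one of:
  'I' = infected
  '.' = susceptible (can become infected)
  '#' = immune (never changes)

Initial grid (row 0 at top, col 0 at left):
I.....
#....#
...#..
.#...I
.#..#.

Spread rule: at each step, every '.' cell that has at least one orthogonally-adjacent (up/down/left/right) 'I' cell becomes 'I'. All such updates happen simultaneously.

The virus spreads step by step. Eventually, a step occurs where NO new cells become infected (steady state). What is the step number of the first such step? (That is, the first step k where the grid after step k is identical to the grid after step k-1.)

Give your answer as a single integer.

Step 0 (initial): 2 infected
Step 1: +4 new -> 6 infected
Step 2: +4 new -> 10 infected
Step 3: +6 new -> 16 infected
Step 4: +5 new -> 21 infected
Step 5: +2 new -> 23 infected
Step 6: +1 new -> 24 infected
Step 7: +0 new -> 24 infected

Answer: 7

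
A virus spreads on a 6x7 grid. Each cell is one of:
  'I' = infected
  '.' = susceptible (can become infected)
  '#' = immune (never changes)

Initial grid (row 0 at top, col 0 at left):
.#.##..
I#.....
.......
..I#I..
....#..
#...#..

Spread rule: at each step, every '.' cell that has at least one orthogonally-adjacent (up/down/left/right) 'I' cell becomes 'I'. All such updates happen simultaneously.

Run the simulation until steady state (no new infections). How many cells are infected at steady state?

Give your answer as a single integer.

Answer: 34

Derivation:
Step 0 (initial): 3 infected
Step 1: +7 new -> 10 infected
Step 2: +11 new -> 21 infected
Step 3: +9 new -> 30 infected
Step 4: +3 new -> 33 infected
Step 5: +1 new -> 34 infected
Step 6: +0 new -> 34 infected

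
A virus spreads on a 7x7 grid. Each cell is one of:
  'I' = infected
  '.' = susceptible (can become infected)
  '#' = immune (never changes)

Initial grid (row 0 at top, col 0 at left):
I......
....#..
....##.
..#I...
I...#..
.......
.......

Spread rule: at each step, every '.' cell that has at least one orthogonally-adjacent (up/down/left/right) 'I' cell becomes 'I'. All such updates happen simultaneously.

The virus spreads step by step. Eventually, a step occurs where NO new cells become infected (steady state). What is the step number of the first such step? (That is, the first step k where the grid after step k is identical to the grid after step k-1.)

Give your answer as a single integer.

Answer: 7

Derivation:
Step 0 (initial): 3 infected
Step 1: +8 new -> 11 infected
Step 2: +11 new -> 22 infected
Step 3: +9 new -> 31 infected
Step 4: +6 new -> 37 infected
Step 5: +4 new -> 41 infected
Step 6: +3 new -> 44 infected
Step 7: +0 new -> 44 infected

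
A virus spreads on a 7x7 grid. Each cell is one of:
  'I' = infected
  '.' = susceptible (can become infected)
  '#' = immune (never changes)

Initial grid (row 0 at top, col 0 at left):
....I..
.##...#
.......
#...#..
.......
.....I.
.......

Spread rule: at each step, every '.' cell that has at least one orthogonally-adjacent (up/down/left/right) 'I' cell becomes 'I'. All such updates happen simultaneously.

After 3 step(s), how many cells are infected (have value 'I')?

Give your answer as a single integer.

Answer: 27

Derivation:
Step 0 (initial): 2 infected
Step 1: +7 new -> 9 infected
Step 2: +11 new -> 20 infected
Step 3: +7 new -> 27 infected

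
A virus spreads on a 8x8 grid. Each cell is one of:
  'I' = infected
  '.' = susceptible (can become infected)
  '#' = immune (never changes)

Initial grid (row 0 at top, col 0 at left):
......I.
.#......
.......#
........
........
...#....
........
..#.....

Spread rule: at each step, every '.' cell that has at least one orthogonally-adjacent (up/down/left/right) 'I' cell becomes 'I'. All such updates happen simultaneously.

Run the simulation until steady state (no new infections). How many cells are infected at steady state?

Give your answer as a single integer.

Answer: 60

Derivation:
Step 0 (initial): 1 infected
Step 1: +3 new -> 4 infected
Step 2: +4 new -> 8 infected
Step 3: +4 new -> 12 infected
Step 4: +6 new -> 18 infected
Step 5: +7 new -> 25 infected
Step 6: +7 new -> 32 infected
Step 7: +8 new -> 40 infected
Step 8: +6 new -> 46 infected
Step 9: +5 new -> 51 infected
Step 10: +4 new -> 55 infected
Step 11: +2 new -> 57 infected
Step 12: +2 new -> 59 infected
Step 13: +1 new -> 60 infected
Step 14: +0 new -> 60 infected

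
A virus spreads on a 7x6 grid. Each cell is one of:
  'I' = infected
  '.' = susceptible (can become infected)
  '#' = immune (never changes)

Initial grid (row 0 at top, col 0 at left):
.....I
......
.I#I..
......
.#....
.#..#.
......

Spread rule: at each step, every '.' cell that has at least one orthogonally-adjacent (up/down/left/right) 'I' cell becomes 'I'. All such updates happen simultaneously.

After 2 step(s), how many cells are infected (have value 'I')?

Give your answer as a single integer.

Step 0 (initial): 3 infected
Step 1: +8 new -> 11 infected
Step 2: +10 new -> 21 infected

Answer: 21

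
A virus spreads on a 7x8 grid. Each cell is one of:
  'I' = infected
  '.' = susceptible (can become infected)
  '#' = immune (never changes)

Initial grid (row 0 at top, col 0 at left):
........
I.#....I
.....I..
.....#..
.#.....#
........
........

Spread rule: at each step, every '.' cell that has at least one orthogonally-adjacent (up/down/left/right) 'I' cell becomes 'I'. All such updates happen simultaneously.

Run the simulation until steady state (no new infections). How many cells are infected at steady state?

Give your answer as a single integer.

Step 0 (initial): 3 infected
Step 1: +9 new -> 12 infected
Step 2: +10 new -> 22 infected
Step 3: +9 new -> 31 infected
Step 4: +7 new -> 38 infected
Step 5: +8 new -> 46 infected
Step 6: +5 new -> 51 infected
Step 7: +1 new -> 52 infected
Step 8: +0 new -> 52 infected

Answer: 52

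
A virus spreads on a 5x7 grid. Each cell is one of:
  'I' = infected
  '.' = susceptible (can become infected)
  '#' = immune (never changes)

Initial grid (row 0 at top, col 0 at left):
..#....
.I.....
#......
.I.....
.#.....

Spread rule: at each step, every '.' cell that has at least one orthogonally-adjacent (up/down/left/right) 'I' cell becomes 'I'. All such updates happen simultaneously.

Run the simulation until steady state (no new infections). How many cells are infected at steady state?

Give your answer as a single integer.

Step 0 (initial): 2 infected
Step 1: +6 new -> 8 infected
Step 2: +6 new -> 14 infected
Step 3: +5 new -> 19 infected
Step 4: +5 new -> 24 infected
Step 5: +5 new -> 29 infected
Step 6: +3 new -> 32 infected
Step 7: +0 new -> 32 infected

Answer: 32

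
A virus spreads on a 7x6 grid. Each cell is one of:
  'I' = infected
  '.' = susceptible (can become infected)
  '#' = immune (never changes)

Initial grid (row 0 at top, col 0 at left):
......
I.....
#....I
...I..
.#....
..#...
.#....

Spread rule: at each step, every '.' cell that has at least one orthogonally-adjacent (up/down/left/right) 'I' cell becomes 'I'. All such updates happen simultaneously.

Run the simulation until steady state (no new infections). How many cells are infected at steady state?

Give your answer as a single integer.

Answer: 38

Derivation:
Step 0 (initial): 3 infected
Step 1: +9 new -> 12 infected
Step 2: +12 new -> 24 infected
Step 3: +7 new -> 31 infected
Step 4: +4 new -> 35 infected
Step 5: +1 new -> 36 infected
Step 6: +2 new -> 38 infected
Step 7: +0 new -> 38 infected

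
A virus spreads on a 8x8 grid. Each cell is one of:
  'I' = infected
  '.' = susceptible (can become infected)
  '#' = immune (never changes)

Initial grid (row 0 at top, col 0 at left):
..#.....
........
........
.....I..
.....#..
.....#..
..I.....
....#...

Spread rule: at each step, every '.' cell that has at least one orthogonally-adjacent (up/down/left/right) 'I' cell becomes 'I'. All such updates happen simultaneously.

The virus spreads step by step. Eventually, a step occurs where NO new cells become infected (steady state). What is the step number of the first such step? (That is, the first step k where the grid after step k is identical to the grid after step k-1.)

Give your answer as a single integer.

Step 0 (initial): 2 infected
Step 1: +7 new -> 9 infected
Step 2: +14 new -> 23 infected
Step 3: +14 new -> 37 infected
Step 4: +10 new -> 47 infected
Step 5: +7 new -> 54 infected
Step 6: +3 new -> 57 infected
Step 7: +2 new -> 59 infected
Step 8: +1 new -> 60 infected
Step 9: +0 new -> 60 infected

Answer: 9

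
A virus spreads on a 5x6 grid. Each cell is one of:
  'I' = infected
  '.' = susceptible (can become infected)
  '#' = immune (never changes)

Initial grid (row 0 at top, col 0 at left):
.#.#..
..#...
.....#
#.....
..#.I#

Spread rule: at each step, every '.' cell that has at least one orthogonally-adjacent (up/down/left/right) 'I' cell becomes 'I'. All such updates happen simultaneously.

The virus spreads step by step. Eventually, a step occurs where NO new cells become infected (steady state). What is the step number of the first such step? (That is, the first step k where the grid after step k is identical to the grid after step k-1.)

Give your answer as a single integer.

Answer: 9

Derivation:
Step 0 (initial): 1 infected
Step 1: +2 new -> 3 infected
Step 2: +3 new -> 6 infected
Step 3: +3 new -> 9 infected
Step 4: +5 new -> 14 infected
Step 5: +3 new -> 17 infected
Step 6: +3 new -> 20 infected
Step 7: +1 new -> 21 infected
Step 8: +1 new -> 22 infected
Step 9: +0 new -> 22 infected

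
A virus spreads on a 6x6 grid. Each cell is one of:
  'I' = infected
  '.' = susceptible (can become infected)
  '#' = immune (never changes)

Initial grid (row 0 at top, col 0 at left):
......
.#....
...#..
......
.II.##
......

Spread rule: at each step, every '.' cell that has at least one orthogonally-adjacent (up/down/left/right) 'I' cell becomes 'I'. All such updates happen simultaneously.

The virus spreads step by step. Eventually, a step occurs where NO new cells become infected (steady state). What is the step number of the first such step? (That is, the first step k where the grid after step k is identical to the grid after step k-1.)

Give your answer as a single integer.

Step 0 (initial): 2 infected
Step 1: +6 new -> 8 infected
Step 2: +6 new -> 14 infected
Step 3: +4 new -> 18 infected
Step 4: +6 new -> 24 infected
Step 5: +5 new -> 29 infected
Step 6: +2 new -> 31 infected
Step 7: +1 new -> 32 infected
Step 8: +0 new -> 32 infected

Answer: 8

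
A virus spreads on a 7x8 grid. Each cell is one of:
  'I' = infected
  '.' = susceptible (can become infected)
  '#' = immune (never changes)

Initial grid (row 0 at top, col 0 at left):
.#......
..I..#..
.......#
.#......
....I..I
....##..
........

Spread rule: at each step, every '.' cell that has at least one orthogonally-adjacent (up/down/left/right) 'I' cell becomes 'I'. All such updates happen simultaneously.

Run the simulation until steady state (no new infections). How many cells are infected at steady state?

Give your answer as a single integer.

Step 0 (initial): 3 infected
Step 1: +10 new -> 13 infected
Step 2: +14 new -> 27 infected
Step 3: +9 new -> 36 infected
Step 4: +8 new -> 44 infected
Step 5: +4 new -> 48 infected
Step 6: +2 new -> 50 infected
Step 7: +0 new -> 50 infected

Answer: 50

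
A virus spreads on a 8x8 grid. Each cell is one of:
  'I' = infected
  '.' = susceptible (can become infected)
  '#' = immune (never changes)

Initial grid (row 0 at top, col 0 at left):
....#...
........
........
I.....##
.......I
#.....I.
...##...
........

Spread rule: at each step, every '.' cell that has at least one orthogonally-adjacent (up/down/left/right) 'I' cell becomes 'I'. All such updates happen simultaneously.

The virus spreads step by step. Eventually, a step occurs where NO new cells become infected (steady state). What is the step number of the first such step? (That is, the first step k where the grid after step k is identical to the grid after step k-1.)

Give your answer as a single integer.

Step 0 (initial): 3 infected
Step 1: +7 new -> 10 infected
Step 2: +9 new -> 19 infected
Step 3: +11 new -> 30 infected
Step 4: +9 new -> 39 infected
Step 5: +9 new -> 48 infected
Step 6: +7 new -> 55 infected
Step 7: +2 new -> 57 infected
Step 8: +1 new -> 58 infected
Step 9: +0 new -> 58 infected

Answer: 9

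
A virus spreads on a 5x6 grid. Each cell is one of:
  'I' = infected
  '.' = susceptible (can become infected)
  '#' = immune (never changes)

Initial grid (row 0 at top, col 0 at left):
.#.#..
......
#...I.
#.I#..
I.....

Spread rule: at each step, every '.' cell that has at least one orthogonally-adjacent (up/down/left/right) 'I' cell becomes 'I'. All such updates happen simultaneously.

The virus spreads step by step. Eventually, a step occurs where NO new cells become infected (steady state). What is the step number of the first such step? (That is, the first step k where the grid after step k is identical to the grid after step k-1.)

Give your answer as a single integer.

Answer: 6

Derivation:
Step 0 (initial): 3 infected
Step 1: +8 new -> 11 infected
Step 2: +8 new -> 19 infected
Step 3: +4 new -> 23 infected
Step 4: +1 new -> 24 infected
Step 5: +1 new -> 25 infected
Step 6: +0 new -> 25 infected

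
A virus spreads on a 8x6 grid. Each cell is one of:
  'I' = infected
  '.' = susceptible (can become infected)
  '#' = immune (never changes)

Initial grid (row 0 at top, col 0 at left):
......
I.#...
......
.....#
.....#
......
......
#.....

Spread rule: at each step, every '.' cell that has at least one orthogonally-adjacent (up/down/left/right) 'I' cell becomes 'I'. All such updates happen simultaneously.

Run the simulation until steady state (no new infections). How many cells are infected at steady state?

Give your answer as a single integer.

Answer: 44

Derivation:
Step 0 (initial): 1 infected
Step 1: +3 new -> 4 infected
Step 2: +3 new -> 7 infected
Step 3: +4 new -> 11 infected
Step 4: +5 new -> 16 infected
Step 5: +7 new -> 23 infected
Step 6: +7 new -> 30 infected
Step 7: +5 new -> 35 infected
Step 8: +3 new -> 38 infected
Step 9: +3 new -> 41 infected
Step 10: +2 new -> 43 infected
Step 11: +1 new -> 44 infected
Step 12: +0 new -> 44 infected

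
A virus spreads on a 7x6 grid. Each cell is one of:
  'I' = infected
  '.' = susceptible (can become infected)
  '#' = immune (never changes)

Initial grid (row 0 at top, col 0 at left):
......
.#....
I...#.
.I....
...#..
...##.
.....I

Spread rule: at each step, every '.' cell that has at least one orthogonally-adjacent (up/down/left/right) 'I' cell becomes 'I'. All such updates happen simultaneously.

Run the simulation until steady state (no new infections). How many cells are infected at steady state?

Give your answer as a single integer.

Answer: 37

Derivation:
Step 0 (initial): 3 infected
Step 1: +7 new -> 10 infected
Step 2: +8 new -> 18 infected
Step 3: +10 new -> 28 infected
Step 4: +4 new -> 32 infected
Step 5: +3 new -> 35 infected
Step 6: +2 new -> 37 infected
Step 7: +0 new -> 37 infected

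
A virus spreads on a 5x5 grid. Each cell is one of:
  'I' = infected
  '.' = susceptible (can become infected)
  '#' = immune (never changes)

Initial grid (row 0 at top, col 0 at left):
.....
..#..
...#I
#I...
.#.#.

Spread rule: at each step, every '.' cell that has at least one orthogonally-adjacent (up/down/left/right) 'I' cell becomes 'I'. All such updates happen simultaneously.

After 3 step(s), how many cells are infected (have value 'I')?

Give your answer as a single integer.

Answer: 17

Derivation:
Step 0 (initial): 2 infected
Step 1: +4 new -> 6 infected
Step 2: +8 new -> 14 infected
Step 3: +3 new -> 17 infected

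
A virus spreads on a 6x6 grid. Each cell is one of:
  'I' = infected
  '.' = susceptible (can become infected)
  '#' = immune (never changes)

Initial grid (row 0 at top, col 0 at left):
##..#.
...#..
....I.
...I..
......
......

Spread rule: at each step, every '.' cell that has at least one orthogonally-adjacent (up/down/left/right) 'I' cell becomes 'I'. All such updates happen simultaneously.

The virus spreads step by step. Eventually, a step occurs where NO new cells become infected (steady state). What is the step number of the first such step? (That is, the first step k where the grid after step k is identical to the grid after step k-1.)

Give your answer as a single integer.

Answer: 6

Derivation:
Step 0 (initial): 2 infected
Step 1: +6 new -> 8 infected
Step 2: +7 new -> 15 infected
Step 3: +8 new -> 23 infected
Step 4: +6 new -> 29 infected
Step 5: +3 new -> 32 infected
Step 6: +0 new -> 32 infected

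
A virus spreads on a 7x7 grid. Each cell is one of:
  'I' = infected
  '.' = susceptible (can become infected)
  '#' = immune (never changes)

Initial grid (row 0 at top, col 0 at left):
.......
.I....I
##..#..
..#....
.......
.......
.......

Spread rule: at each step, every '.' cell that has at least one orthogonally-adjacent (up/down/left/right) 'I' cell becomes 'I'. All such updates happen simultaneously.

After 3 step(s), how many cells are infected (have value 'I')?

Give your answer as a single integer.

Answer: 21

Derivation:
Step 0 (initial): 2 infected
Step 1: +6 new -> 8 infected
Step 2: +8 new -> 16 infected
Step 3: +5 new -> 21 infected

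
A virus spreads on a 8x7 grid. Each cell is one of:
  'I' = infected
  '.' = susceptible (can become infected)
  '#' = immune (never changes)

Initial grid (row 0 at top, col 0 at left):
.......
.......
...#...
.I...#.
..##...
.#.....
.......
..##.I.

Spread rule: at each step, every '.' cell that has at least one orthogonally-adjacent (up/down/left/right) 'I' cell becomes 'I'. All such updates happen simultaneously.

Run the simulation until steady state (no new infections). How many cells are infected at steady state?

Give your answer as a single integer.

Step 0 (initial): 2 infected
Step 1: +7 new -> 9 infected
Step 2: +8 new -> 17 infected
Step 3: +9 new -> 26 infected
Step 4: +9 new -> 35 infected
Step 5: +7 new -> 42 infected
Step 6: +4 new -> 46 infected
Step 7: +2 new -> 48 infected
Step 8: +1 new -> 49 infected
Step 9: +0 new -> 49 infected

Answer: 49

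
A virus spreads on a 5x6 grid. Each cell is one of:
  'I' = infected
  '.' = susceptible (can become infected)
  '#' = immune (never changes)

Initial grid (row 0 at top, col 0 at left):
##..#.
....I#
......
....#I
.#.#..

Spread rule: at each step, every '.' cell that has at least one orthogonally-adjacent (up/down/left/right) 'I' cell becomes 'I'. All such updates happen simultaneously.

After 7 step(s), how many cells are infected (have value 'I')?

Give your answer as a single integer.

Step 0 (initial): 2 infected
Step 1: +4 new -> 6 infected
Step 2: +4 new -> 10 infected
Step 3: +4 new -> 14 infected
Step 4: +3 new -> 17 infected
Step 5: +3 new -> 20 infected
Step 6: +1 new -> 21 infected
Step 7: +1 new -> 22 infected

Answer: 22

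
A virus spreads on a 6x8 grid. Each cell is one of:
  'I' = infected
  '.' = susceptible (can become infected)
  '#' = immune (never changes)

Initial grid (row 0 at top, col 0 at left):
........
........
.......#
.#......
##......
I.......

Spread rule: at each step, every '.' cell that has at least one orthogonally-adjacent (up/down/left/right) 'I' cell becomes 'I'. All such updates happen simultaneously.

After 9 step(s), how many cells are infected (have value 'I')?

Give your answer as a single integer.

Step 0 (initial): 1 infected
Step 1: +1 new -> 2 infected
Step 2: +1 new -> 3 infected
Step 3: +2 new -> 5 infected
Step 4: +3 new -> 8 infected
Step 5: +4 new -> 12 infected
Step 6: +6 new -> 18 infected
Step 7: +8 new -> 26 infected
Step 8: +8 new -> 34 infected
Step 9: +5 new -> 39 infected

Answer: 39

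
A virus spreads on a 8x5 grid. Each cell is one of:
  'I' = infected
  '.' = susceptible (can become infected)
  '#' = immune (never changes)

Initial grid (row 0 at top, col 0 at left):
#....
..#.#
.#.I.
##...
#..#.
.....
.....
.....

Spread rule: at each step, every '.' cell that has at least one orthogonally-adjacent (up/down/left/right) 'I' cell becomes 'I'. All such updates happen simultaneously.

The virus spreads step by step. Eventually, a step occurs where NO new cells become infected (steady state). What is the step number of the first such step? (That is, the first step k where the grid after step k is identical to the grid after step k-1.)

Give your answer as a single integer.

Step 0 (initial): 1 infected
Step 1: +4 new -> 5 infected
Step 2: +3 new -> 8 infected
Step 3: +4 new -> 12 infected
Step 4: +4 new -> 16 infected
Step 5: +5 new -> 21 infected
Step 6: +6 new -> 27 infected
Step 7: +4 new -> 31 infected
Step 8: +1 new -> 32 infected
Step 9: +0 new -> 32 infected

Answer: 9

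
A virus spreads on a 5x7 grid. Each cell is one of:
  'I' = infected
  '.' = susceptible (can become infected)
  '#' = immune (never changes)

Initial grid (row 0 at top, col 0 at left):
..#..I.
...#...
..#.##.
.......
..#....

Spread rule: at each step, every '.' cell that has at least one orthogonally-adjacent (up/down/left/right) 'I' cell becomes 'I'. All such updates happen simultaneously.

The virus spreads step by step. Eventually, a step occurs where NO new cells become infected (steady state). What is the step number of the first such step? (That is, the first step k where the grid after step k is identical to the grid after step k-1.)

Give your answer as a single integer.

Step 0 (initial): 1 infected
Step 1: +3 new -> 4 infected
Step 2: +3 new -> 7 infected
Step 3: +1 new -> 8 infected
Step 4: +1 new -> 9 infected
Step 5: +2 new -> 11 infected
Step 6: +2 new -> 13 infected
Step 7: +2 new -> 15 infected
Step 8: +3 new -> 18 infected
Step 9: +1 new -> 19 infected
Step 10: +3 new -> 22 infected
Step 11: +3 new -> 25 infected
Step 12: +3 new -> 28 infected
Step 13: +1 new -> 29 infected
Step 14: +0 new -> 29 infected

Answer: 14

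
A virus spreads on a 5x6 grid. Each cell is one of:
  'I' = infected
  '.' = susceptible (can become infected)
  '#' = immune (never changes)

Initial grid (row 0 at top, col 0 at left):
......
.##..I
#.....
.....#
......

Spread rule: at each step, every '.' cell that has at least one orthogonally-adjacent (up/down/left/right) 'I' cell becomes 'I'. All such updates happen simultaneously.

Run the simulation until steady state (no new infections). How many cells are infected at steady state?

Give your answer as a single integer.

Step 0 (initial): 1 infected
Step 1: +3 new -> 4 infected
Step 2: +3 new -> 7 infected
Step 3: +3 new -> 10 infected
Step 4: +4 new -> 14 infected
Step 5: +5 new -> 19 infected
Step 6: +3 new -> 22 infected
Step 7: +3 new -> 25 infected
Step 8: +1 new -> 26 infected
Step 9: +0 new -> 26 infected

Answer: 26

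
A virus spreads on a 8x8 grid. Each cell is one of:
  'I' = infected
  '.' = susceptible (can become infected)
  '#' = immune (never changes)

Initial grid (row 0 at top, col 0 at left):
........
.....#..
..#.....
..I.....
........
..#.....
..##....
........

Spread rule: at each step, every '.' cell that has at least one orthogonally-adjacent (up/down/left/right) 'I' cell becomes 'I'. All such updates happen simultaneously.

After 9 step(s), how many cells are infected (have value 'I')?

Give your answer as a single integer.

Answer: 59

Derivation:
Step 0 (initial): 1 infected
Step 1: +3 new -> 4 infected
Step 2: +6 new -> 10 infected
Step 3: +9 new -> 19 infected
Step 4: +11 new -> 30 infected
Step 5: +10 new -> 40 infected
Step 6: +9 new -> 49 infected
Step 7: +6 new -> 55 infected
Step 8: +3 new -> 58 infected
Step 9: +1 new -> 59 infected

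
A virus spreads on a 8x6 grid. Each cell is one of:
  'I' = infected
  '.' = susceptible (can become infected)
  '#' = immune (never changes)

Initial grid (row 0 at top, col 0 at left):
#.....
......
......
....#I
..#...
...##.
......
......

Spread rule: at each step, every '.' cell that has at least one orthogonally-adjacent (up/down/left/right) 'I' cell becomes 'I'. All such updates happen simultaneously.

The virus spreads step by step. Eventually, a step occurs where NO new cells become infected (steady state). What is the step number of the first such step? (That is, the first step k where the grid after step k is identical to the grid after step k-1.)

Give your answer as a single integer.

Answer: 10

Derivation:
Step 0 (initial): 1 infected
Step 1: +2 new -> 3 infected
Step 2: +4 new -> 7 infected
Step 3: +5 new -> 12 infected
Step 4: +6 new -> 18 infected
Step 5: +6 new -> 24 infected
Step 6: +6 new -> 30 infected
Step 7: +7 new -> 37 infected
Step 8: +4 new -> 41 infected
Step 9: +2 new -> 43 infected
Step 10: +0 new -> 43 infected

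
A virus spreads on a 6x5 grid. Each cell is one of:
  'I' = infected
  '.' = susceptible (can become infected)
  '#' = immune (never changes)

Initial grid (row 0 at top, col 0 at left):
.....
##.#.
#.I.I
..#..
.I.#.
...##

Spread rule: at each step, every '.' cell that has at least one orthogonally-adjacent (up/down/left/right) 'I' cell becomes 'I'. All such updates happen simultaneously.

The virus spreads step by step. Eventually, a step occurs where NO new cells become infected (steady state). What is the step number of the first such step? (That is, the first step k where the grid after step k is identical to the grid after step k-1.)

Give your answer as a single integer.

Answer: 5

Derivation:
Step 0 (initial): 3 infected
Step 1: +9 new -> 12 infected
Step 2: +7 new -> 19 infected
Step 3: +2 new -> 21 infected
Step 4: +1 new -> 22 infected
Step 5: +0 new -> 22 infected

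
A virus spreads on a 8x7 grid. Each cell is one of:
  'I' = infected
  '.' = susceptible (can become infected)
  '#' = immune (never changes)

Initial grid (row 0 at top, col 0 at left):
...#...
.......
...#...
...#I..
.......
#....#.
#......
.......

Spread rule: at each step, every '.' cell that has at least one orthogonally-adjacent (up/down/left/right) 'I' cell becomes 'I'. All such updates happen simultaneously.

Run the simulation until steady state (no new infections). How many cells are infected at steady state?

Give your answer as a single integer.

Step 0 (initial): 1 infected
Step 1: +3 new -> 4 infected
Step 2: +6 new -> 10 infected
Step 3: +8 new -> 18 infected
Step 4: +10 new -> 28 infected
Step 5: +11 new -> 39 infected
Step 6: +7 new -> 46 infected
Step 7: +3 new -> 49 infected
Step 8: +1 new -> 50 infected
Step 9: +0 new -> 50 infected

Answer: 50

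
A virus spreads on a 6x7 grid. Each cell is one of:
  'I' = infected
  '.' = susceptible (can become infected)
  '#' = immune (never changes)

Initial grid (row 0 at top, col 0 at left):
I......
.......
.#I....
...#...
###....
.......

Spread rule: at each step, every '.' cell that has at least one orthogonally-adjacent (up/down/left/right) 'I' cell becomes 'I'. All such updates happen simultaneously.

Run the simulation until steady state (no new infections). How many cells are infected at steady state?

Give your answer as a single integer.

Step 0 (initial): 2 infected
Step 1: +5 new -> 7 infected
Step 2: +6 new -> 13 infected
Step 3: +5 new -> 18 infected
Step 4: +5 new -> 23 infected
Step 5: +6 new -> 29 infected
Step 6: +4 new -> 33 infected
Step 7: +2 new -> 35 infected
Step 8: +1 new -> 36 infected
Step 9: +1 new -> 37 infected
Step 10: +0 new -> 37 infected

Answer: 37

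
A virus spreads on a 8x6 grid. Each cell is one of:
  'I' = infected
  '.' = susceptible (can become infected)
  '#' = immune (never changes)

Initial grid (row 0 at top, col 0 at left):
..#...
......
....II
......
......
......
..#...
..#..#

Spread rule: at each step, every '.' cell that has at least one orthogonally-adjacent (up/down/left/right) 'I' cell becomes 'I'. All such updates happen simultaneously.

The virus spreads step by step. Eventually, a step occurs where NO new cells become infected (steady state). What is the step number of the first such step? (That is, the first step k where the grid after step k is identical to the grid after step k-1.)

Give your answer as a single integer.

Answer: 10

Derivation:
Step 0 (initial): 2 infected
Step 1: +5 new -> 7 infected
Step 2: +7 new -> 14 infected
Step 3: +7 new -> 21 infected
Step 4: +7 new -> 28 infected
Step 5: +7 new -> 35 infected
Step 6: +4 new -> 39 infected
Step 7: +2 new -> 41 infected
Step 8: +2 new -> 43 infected
Step 9: +1 new -> 44 infected
Step 10: +0 new -> 44 infected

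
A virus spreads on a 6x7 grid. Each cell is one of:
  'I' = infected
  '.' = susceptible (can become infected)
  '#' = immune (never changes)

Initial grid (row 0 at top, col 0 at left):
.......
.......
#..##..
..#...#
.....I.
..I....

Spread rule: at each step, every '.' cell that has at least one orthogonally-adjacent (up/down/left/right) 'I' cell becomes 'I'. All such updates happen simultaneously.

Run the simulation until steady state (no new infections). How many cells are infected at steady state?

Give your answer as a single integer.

Step 0 (initial): 2 infected
Step 1: +7 new -> 9 infected
Step 2: +7 new -> 16 infected
Step 3: +5 new -> 21 infected
Step 4: +5 new -> 26 infected
Step 5: +5 new -> 31 infected
Step 6: +4 new -> 35 infected
Step 7: +2 new -> 37 infected
Step 8: +0 new -> 37 infected

Answer: 37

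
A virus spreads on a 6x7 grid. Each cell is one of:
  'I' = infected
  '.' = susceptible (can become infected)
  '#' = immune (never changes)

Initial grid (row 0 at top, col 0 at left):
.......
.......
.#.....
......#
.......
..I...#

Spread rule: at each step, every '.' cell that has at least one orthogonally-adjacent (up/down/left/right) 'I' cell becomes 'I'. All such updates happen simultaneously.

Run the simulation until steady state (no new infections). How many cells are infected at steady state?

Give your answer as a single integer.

Step 0 (initial): 1 infected
Step 1: +3 new -> 4 infected
Step 2: +5 new -> 9 infected
Step 3: +6 new -> 15 infected
Step 4: +5 new -> 20 infected
Step 5: +7 new -> 27 infected
Step 6: +5 new -> 32 infected
Step 7: +4 new -> 36 infected
Step 8: +2 new -> 38 infected
Step 9: +1 new -> 39 infected
Step 10: +0 new -> 39 infected

Answer: 39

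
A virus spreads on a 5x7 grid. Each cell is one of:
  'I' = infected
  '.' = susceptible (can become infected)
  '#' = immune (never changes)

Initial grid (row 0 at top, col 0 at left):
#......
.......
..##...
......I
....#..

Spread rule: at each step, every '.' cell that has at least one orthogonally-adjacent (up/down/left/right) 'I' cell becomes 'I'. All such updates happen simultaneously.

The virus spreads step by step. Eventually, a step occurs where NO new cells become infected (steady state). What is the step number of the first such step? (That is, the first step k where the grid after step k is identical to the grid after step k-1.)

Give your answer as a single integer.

Step 0 (initial): 1 infected
Step 1: +3 new -> 4 infected
Step 2: +4 new -> 8 infected
Step 3: +4 new -> 12 infected
Step 4: +4 new -> 16 infected
Step 5: +4 new -> 20 infected
Step 6: +5 new -> 25 infected
Step 7: +4 new -> 29 infected
Step 8: +2 new -> 31 infected
Step 9: +0 new -> 31 infected

Answer: 9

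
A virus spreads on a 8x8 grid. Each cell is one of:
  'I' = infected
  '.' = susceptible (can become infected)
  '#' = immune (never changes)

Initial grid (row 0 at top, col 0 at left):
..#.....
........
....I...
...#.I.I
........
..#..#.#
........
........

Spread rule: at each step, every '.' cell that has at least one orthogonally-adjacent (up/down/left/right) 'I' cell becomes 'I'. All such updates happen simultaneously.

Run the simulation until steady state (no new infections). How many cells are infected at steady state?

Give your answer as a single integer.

Step 0 (initial): 3 infected
Step 1: +8 new -> 11 infected
Step 2: +8 new -> 19 infected
Step 3: +10 new -> 29 infected
Step 4: +8 new -> 37 infected
Step 5: +9 new -> 46 infected
Step 6: +7 new -> 53 infected
Step 7: +3 new -> 56 infected
Step 8: +2 new -> 58 infected
Step 9: +1 new -> 59 infected
Step 10: +0 new -> 59 infected

Answer: 59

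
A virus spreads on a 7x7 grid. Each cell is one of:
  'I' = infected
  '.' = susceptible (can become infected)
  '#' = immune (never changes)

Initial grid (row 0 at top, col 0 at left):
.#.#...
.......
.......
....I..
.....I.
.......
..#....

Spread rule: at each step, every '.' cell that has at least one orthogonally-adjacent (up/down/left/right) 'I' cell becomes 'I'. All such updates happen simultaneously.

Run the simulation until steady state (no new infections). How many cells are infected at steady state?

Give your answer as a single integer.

Answer: 46

Derivation:
Step 0 (initial): 2 infected
Step 1: +6 new -> 8 infected
Step 2: +9 new -> 17 infected
Step 3: +10 new -> 27 infected
Step 4: +8 new -> 35 infected
Step 5: +6 new -> 41 infected
Step 6: +3 new -> 44 infected
Step 7: +2 new -> 46 infected
Step 8: +0 new -> 46 infected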